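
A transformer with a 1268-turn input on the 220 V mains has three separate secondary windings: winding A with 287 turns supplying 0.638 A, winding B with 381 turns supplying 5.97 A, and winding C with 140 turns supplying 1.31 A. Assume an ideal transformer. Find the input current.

I_in ≈ 2.08 A

V_A = 220 × 287/1268 = 49.795 V; V_B = 220 × 381/1268 = 66.104 V; V_C = 220 × 140/1268 = 24.290 V.
P_out = V_A I_A + V_B I_B + V_C I_C = 49.795×0.638 + 66.104×5.97 + 24.290×1.31 = 31.769 + 394.64 + 31.820 = 458.23 W.
Ideal ⇒ P_in = P_out, so I_in = P_out/V_in = 458.23/220 = 2.08 A.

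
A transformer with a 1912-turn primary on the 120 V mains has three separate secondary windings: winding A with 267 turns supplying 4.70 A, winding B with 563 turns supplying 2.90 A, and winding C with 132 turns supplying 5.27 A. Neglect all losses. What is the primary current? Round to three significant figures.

I_p ≈ 1.87 A

V_A = 120 × 267/1912 = 16.757 V; V_B = 120 × 563/1912 = 35.335 V; V_C = 120 × 132/1912 = 8.2845 V.
P_out = V_A I_A + V_B I_B + V_C I_C = 16.757×4.70 + 35.335×2.90 + 8.2845×5.27 = 78.759 + 102.47 + 43.659 = 224.89 W.
Ideal ⇒ P_in = P_out, so I_p = P_out/V_p = 224.89/120 = 1.87 A.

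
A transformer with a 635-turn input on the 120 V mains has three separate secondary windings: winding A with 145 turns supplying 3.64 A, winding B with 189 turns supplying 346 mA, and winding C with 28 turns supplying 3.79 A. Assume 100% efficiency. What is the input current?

V_A = 120 × 145/635 = 27.402 V; V_B = 120 × 189/635 = 35.717 V; V_C = 120 × 28/635 = 5.2913 V.
P_out = V_A I_A + V_B I_B + V_C I_C = 27.402×3.64 + 35.717×0.346 + 5.2913×3.79 = 99.742 + 12.358 + 20.054 = 132.15 W.
Ideal ⇒ P_in = P_out, so I_in = P_out/V_in = 132.15/120 = 1.10 A.

I_in ≈ 1.10 A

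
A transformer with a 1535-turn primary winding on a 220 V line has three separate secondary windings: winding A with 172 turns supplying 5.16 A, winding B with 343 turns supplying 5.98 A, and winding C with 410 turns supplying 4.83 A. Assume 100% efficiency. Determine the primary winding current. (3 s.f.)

V_A = 220 × 172/1535 = 24.651 V; V_B = 220 × 343/1535 = 49.160 V; V_C = 220 × 410/1535 = 58.762 V.
P_out = V_A I_A + V_B I_B + V_C I_C = 24.651×5.16 + 49.160×5.98 + 58.762×4.83 = 127.20 + 293.97 + 283.82 = 705.00 W.
Ideal ⇒ P_in = P_out, so I_p = P_out/V_p = 705.00/220 = 3.20 A.

I_p ≈ 3.20 A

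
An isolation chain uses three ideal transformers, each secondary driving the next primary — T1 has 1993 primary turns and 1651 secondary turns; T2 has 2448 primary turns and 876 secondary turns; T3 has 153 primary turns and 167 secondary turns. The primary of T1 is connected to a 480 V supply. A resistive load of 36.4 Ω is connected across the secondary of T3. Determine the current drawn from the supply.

I_supply ≈ 1.38 A

After T1: V = 480.00 × 1651/1993 = 397.63 V.
After T2: V = 397.63 × 876/2448 = 142.29 V.
After T3: V = 142.29 × 167/153 = 155.31 V.
I_load = 155.31/36.4 = 4.2668 A, so P_out = 155.31 × 4.2668 = 662.67 W.
All ideal ⇒ P_in = P_out, so I_supply = 662.67/480 = 1.38 A.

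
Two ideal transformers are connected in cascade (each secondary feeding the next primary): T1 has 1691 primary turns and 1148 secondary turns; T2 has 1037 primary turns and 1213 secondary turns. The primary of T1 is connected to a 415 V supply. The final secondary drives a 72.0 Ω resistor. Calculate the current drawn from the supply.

I_supply ≈ 3.63 A

After T1: V = 415.00 × 1148/1691 = 281.74 V.
After T2: V = 281.74 × 1213/1037 = 329.56 V.
I_load = 329.56/72.0 = 4.5772 A, so P_out = 329.56 × 4.5772 = 1508.4 W.
All ideal ⇒ P_in = P_out, so I_supply = 1508.4/415 = 3.63 A.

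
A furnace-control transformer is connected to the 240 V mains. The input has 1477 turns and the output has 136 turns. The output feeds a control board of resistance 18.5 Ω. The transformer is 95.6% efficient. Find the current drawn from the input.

I_in ≈ 0.115 A

V_out = 240 × 136/1477 = 22.099 V.
I_out = V_out/R = 22.099/18.5 = 1.1945 A.
P_out = V_out I_out = 22.099 × 1.1945 = 26.398 W.
P_in = P_out/η = 26.398/0.956 = 27.613 W.
I_in = P_in/V_in = 27.613/240 = 0.115 A.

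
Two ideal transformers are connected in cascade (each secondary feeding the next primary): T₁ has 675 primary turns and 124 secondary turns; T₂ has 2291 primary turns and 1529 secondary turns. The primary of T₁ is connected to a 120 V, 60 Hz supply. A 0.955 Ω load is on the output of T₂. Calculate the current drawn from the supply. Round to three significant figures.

I_supply ≈ 1.89 A

Secondary of T₁: V = 120.00 × 124/675 = 22.044 V.
Secondary of T₂: V = 22.044 × 1529/2291 = 14.712 V.
I_load = 14.712/0.955 = 15.406 A, so P_out = 14.712 × 15.406 = 226.65 W.
All ideal ⇒ P_in = P_out, so I_supply = 226.65/120 = 1.89 A.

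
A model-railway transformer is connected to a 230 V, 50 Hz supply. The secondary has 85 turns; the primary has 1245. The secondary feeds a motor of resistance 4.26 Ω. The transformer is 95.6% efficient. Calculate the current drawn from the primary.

V_s = 230 × 85/1245 = 15.703 V.
I_s = V_s/R = 15.703/4.26 = 3.6861 A.
P_out = V_s I_s = 15.703 × 3.6861 = 57.882 W.
P_in = P_out/η = 57.882/0.956 = 60.546 W.
I_p = P_in/V_p = 60.546/230 = 0.263 A.

I_p ≈ 0.263 A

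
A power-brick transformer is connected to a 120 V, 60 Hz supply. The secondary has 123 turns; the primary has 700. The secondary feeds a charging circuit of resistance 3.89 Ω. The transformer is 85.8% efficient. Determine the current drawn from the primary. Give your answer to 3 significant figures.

V_s = 120 × 123/700 = 21.086 V.
I_s = V_s/R = 21.086/3.89 = 5.4205 A.
P_out = V_s I_s = 21.086 × 5.4205 = 114.29 W.
P_in = P_out/η = 114.29/0.858 = 133.21 W.
I_p = P_in/V_p = 133.21/120 = 1.11 A.

I_p ≈ 1.11 A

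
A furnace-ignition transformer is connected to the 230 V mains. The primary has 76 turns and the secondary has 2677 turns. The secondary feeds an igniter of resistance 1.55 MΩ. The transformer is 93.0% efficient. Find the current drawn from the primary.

V_s = 230 × 2677/76 = 8101.4 V.
I_s = V_s/R = 8101.4/(1.55×10^6) = 0.0052267 A.
P_out = V_s I_s = 8101.4 × 0.0052267 = 42.344 W.
P_in = P_out/η = 42.344/0.930 = 45.531 W.
I_p = P_in/V_p = 45.531/230 = 0.198 A.

I_p ≈ 0.198 A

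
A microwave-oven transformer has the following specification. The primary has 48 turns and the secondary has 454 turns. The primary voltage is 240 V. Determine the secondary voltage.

V_s ≈ 2270 V

V_s/V_p = N_s/N_p, so V_s = 240 × 454/48 = 2270 V.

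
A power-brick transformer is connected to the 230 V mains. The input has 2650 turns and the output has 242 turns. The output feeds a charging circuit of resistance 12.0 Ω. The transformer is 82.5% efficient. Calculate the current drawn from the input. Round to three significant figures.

I_in ≈ 0.194 A

V_out = 230 × 242/2650 = 21.004 V.
I_out = V_out/R = 21.004/12.0 = 1.7503 A.
P_out = V_out I_out = 21.004 × 1.7503 = 36.763 W.
P_in = P_out/η = 36.763/0.825 = 44.561 W.
I_in = P_in/V_in = 44.561/230 = 0.194 A.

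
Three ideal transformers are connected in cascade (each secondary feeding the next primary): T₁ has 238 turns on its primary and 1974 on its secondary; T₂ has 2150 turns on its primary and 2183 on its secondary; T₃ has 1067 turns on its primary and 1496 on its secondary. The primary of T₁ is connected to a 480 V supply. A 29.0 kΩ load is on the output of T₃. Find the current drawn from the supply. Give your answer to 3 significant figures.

I_supply ≈ 2.31 A

After T₁: V = 480.00 × 1974/238 = 3981.2 V.
After T₂: V = 3981.2 × 2183/2150 = 4042.3 V.
After T₃: V = 4042.3 × 1496/1067 = 5667.5 V.
I_load = 5667.5/29000 = 0.19543 A, so P_out = 5667.5 × 0.19543 = 1107.6 W.
All ideal ⇒ P_in = P_out, so I_supply = 1107.6/480 = 2.31 A.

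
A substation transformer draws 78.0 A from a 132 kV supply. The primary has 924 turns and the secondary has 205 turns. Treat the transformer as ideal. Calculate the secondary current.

I_s/I_p = N_p/N_s, so I_s = 78.0 × 924/205 = 352 A.

I_s ≈ 352 A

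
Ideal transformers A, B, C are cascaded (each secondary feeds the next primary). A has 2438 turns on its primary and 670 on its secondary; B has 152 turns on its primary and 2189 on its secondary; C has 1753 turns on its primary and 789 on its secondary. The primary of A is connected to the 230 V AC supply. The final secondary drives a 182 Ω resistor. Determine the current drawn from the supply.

After A: V = 230.00 × 670/2438 = 63.208 V.
After B: V = 63.208 × 2189/152 = 910.27 V.
After C: V = 910.27 × 789/1753 = 409.70 V.
I_load = 409.70/182 = 2.2511 A, so P_out = 409.70 × 2.2511 = 922.28 W.
All ideal ⇒ P_in = P_out, so I_supply = 922.28/230 = 4.01 A.

I_supply ≈ 4.01 A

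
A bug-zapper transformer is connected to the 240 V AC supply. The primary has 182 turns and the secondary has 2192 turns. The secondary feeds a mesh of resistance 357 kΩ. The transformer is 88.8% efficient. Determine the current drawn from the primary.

I_p ≈ 0.110 A

V_s = 240 × 2192/182 = 2890.5 V.
I_s = V_s/R = 2890.5/357000 = 0.0080968 A.
P_out = V_s I_s = 2890.5 × 0.0080968 = 23.404 W.
P_in = P_out/η = 23.404/0.888 = 26.356 W.
I_p = P_in/V_p = 26.356/240 = 0.110 A.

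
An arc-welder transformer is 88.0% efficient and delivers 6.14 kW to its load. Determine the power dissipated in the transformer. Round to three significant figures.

P_in = P_out/η = 6140/0.880 = 6977.27 W.
P_loss = P_in − P_out = 6977.27 − 6140 = 837 W.

P_loss ≈ 837 W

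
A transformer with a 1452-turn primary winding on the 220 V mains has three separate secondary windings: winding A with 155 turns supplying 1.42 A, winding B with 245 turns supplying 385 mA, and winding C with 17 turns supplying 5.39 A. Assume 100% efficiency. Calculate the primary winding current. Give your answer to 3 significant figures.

V_A = 220 × 155/1452 = 23.485 V; V_B = 220 × 245/1452 = 37.121 V; V_C = 220 × 17/1452 = 2.5758 V.
P_out = V_A I_A + V_B I_B + V_C I_C = 23.485×1.42 + 37.121×0.385 + 2.5758×5.39 = 33.348 + 14.292 + 13.883 = 61.523 W.
Ideal ⇒ P_in = P_out, so I_p = P_out/V_p = 61.523/220 = 0.280 A.

I_p ≈ 0.280 A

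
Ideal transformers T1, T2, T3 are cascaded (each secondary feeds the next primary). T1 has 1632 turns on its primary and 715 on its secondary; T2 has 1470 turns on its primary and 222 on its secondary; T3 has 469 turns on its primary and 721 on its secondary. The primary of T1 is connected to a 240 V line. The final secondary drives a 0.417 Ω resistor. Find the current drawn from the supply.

I_supply ≈ 5.95 A

Secondary of T1: V = 240.00 × 715/1632 = 105.15 V.
Secondary of T2: V = 105.15 × 222/1470 = 15.879 V.
Secondary of T3: V = 15.879 × 721/469 = 24.412 V.
I_load = 24.412/0.417 = 58.541 A, so P_out = 24.412 × 58.541 = 1429.1 W.
All ideal ⇒ P_in = P_out, so I_supply = 1429.1/240 = 5.95 A.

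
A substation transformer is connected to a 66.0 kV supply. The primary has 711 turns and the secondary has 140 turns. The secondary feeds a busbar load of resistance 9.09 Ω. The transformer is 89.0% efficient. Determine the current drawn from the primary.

V_s = 66000 × 140/711 = 12996 V.
I_s = V_s/R = 12996/9.09 = 1429.7 A.
P_out = V_s I_s = 12996 × 1429.7 = 1.8580×10^7 W.
P_in = P_out/η = 1.8580×10^7/0.890 = 2.0876×10^7 W.
I_p = P_in/V_p = 2.0876×10^7/66000 = 316 A.

I_p ≈ 316 A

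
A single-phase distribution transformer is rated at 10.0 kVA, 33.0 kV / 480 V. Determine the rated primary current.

I_p ≈ 0.303 A

I_p = S/V_p = 10000/33000 = 0.303 A.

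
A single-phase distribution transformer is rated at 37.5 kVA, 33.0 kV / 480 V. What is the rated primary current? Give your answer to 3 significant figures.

I_p = S/V_p = 37500/33000 = 1.14 A.

I_p ≈ 1.14 A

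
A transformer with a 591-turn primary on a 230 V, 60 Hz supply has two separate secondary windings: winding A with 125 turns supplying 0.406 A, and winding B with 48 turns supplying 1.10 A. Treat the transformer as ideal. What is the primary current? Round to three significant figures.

I_p ≈ 0.175 A

V_A = 230 × 125/591 = 48.646 V; V_B = 230 × 48/591 = 18.680 V.
P_out = V_A I_A + V_B I_B = 48.646×0.406 + 18.680×1.10 = 19.750 + 20.548 = 40.299 W.
Ideal ⇒ P_in = P_out, so I_p = P_out/V_p = 40.299/230 = 0.175 A.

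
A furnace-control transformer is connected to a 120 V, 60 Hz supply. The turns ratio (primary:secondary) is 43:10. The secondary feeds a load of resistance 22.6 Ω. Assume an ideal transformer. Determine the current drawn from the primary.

V_s = V_p × N_s/N_p = 120 × 10/43 = 27.907 V.
I_s = V_s/R = 27.907/22.6 = 1.2348 A.
For an ideal transformer I_p N_p = I_s N_s, so I_p = 1.2348 × 10/43 = 0.287 A.

I_p ≈ 0.287 A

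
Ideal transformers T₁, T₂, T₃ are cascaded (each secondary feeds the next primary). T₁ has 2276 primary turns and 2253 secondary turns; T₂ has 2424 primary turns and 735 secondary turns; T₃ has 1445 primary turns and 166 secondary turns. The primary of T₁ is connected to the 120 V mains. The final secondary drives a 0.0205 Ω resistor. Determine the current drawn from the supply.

I_supply ≈ 6.96 A

Secondary of T₁: V = 120.00 × 2253/2276 = 118.79 V.
Secondary of T₂: V = 118.79 × 735/2424 = 36.018 V.
Secondary of T₃: V = 36.018 × 166/1445 = 4.1378 V.
I_load = 4.1378/0.0205 = 201.84 A, so P_out = 4.1378 × 201.84 = 835.17 W.
All ideal ⇒ P_in = P_out, so I_supply = 835.17/120 = 6.96 A.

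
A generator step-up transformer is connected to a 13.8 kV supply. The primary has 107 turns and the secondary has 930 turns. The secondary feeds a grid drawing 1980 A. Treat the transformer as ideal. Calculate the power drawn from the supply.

I_p = I_s × N_s/N_p = 1980 × 930/107 = 17209 A.
P = V_p I_p = 13800 × 17209 = 2.37×10^8 W.

P ≈ 2.37×10^8 W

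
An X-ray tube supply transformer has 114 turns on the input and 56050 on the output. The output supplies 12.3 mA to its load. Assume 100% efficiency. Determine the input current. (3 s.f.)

I_in ≈ 6.05 A

For an ideal transformer I_in/I_out = N_out/N_in, so I_in = 0.0123 × 56050/114 = 6.05 A.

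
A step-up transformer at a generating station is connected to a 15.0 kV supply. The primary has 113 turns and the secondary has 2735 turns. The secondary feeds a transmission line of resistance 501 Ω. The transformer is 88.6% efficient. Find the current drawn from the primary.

V_s = 15000 × 2735/113 = 363050 V.
I_s = V_s/R = 363050/501 = 724.66 A.
P_out = V_s I_s = 363050 × 724.66 = 2.6309×10^8 W.
P_in = P_out/η = 2.6309×10^8/0.886 = 2.9694×10^8 W.
I_p = P_in/V_p = 2.9694×10^8/15000 = 19800 A.

I_p ≈ 19800 A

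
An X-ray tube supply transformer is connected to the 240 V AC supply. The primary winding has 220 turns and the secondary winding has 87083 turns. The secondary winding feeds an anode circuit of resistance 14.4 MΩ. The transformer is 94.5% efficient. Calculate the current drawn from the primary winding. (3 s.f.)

I_p ≈ 2.76 A

V_s = 240 × 87083/220 = 95000 V.
I_s = V_s/R = 95000/(1.44×10^7) = 0.0065972 A.
P_out = V_s I_s = 95000 × 0.0065972 = 626.73 W.
P_in = P_out/η = 626.73/0.945 = 663.21 W.
I_p = P_in/V_p = 663.21/240 = 2.76 A.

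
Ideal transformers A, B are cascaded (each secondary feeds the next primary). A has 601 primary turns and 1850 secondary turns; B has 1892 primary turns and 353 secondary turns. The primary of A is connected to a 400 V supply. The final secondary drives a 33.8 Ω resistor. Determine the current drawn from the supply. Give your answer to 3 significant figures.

After A: V = 400.00 × 1850/601 = 1231.3 V.
After B: V = 1231.3 × 353/1892 = 229.73 V.
I_load = 229.73/33.8 = 6.7966 A, so P_out = 229.73 × 6.7966 = 1561.4 W.
All ideal ⇒ P_in = P_out, so I_supply = 1561.4/400 = 3.90 A.

I_supply ≈ 3.90 A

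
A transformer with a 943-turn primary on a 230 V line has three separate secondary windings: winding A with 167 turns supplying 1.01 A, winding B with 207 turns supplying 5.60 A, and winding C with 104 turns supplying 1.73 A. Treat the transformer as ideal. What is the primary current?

V_A = 230 × 167/943 = 40.732 V; V_B = 230 × 207/943 = 50.488 V; V_C = 230 × 104/943 = 25.366 V.
P_out = V_A I_A + V_B I_B + V_C I_C = 40.732×1.01 + 50.488×5.60 + 25.366×1.73 = 41.139 + 282.73 + 43.883 = 367.75 W.
Ideal ⇒ P_in = P_out, so I_p = P_out/V_p = 367.75/230 = 1.60 A.

I_p ≈ 1.60 A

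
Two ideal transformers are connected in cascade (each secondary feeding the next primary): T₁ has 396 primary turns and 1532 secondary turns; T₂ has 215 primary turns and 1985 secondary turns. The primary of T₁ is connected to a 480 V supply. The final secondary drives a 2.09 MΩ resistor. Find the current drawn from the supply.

After T₁: V = 480.00 × 1532/396 = 1857.0 V.
After T₂: V = 1857.0 × 1985/215 = 17145 V.
I_load = 17145/(2.09×10^6) = 0.0082031 A, so P_out = 17145 × 0.0082031 = 140.64 W.
All ideal ⇒ P_in = P_out, so I_supply = 140.64/480 = 0.293 A.

I_supply ≈ 0.293 A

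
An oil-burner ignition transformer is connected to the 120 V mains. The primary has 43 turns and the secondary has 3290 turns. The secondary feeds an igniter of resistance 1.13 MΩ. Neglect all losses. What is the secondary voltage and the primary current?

V_s = V_p × N_s/N_p = 120 × 3290/43 = 9181.4 V.
I_s = V_s/R = 9181.4/(1.13×10^6) = 0.0081251 A.
I_p = I_s × N_s/N_p = 0.0081251 × 3290/43 = 0.622 A.

V_s ≈ 9180 V, I_p ≈ 0.622 A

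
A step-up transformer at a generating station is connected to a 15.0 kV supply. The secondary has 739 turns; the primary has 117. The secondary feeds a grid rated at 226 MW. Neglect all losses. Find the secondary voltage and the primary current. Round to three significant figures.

V_s = V_p × N_s/N_p = 15000 × 739/117 = 94744 V.
I_s = P/V_s = 2.26×10^8/94744 = 2385.4 A.
I_p = I_s × N_s/N_p = 2385.4 × 739/117 = 15100 A.

V_s ≈ 94700 V, I_p ≈ 15100 A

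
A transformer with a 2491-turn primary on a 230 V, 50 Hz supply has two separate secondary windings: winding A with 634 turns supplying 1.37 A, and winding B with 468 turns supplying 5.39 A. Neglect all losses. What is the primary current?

V_A = 230 × 634/2491 = 58.539 V; V_B = 230 × 468/2491 = 43.212 V.
P_out = V_A I_A + V_B I_B = 58.539×1.37 + 43.212×5.39 = 80.198 + 232.91 = 313.11 W.
Ideal ⇒ P_in = P_out, so I_p = P_out/V_p = 313.11/230 = 1.36 A.

I_p ≈ 1.36 A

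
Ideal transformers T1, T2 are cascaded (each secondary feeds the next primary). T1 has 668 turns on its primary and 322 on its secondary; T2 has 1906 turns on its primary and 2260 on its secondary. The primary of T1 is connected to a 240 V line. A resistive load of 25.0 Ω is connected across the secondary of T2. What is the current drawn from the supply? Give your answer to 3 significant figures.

I_supply ≈ 3.14 A

After T1: V = 240.00 × 322/668 = 115.69 V.
After T2: V = 115.69 × 2260/1906 = 137.18 V.
I_load = 137.18/25.0 = 5.4870 A, so P_out = 137.18 × 5.4870 = 752.68 W.
All ideal ⇒ P_in = P_out, so I_supply = 752.68/240 = 3.14 A.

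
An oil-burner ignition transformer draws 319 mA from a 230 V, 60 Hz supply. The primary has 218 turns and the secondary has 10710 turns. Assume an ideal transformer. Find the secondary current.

I_s/I_p = N_p/N_s, so I_s = 0.319 × 218/10710 = 0.00649 A.

I_s ≈ 0.00649 A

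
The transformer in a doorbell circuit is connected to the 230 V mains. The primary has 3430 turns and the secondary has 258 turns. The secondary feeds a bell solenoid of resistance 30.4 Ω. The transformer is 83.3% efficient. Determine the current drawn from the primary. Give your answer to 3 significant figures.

V_s = 230 × 258/3430 = 17.300 V.
I_s = V_s/R = 17.300/30.4 = 0.56909 A.
P_out = V_s I_s = 17.300 × 0.56909 = 9.8454 W.
P_in = P_out/η = 9.8454/0.833 = 11.819 W.
I_p = P_in/V_p = 11.819/230 = 0.0514 A.

I_p ≈ 0.0514 A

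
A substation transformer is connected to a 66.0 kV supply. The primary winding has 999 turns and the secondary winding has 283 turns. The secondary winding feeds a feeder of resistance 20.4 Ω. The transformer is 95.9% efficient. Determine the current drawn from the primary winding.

V_s = 66000 × 283/999 = 18697 V.
I_s = V_s/R = 18697/20.4 = 916.50 A.
P_out = V_s I_s = 18697 × 916.50 = 1.7136×10^7 W.
P_in = P_out/η = 1.7136×10^7/0.959 = 1.7868×10^7 W.
I_p = P_in/V_p = 1.7868×10^7/66000 = 271 A.

I_p ≈ 271 A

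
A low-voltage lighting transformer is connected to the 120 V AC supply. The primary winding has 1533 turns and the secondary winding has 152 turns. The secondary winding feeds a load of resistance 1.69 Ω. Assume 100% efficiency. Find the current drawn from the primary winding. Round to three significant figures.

I_p ≈ 0.698 A

V_s = V_p × N_s/N_p = 120 × 152/1533 = 11.898 V.
I_s = V_s/R = 11.898/1.69 = 7.0404 A.
For an ideal transformer I_p N_p = I_s N_s, so I_p = 7.0404 × 152/1533 = 0.698 A.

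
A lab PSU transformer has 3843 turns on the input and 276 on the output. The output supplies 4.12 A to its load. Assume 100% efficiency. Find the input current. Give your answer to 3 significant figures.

For an ideal transformer I_in/I_out = N_out/N_in, so I_in = 4.12 × 276/3843 = 0.296 A.

I_in ≈ 0.296 A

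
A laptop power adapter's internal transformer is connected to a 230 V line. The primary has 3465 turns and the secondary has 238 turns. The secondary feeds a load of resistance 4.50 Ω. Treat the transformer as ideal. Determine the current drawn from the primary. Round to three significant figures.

I_p ≈ 0.241 A

V_s = V_p × N_s/N_p = 230 × 238/3465 = 15.798 V.
I_s = V_s/R = 15.798/4.50 = 3.5107 A.
For an ideal transformer I_p N_p = I_s N_s, so I_p = 3.5107 × 238/3465 = 0.241 A.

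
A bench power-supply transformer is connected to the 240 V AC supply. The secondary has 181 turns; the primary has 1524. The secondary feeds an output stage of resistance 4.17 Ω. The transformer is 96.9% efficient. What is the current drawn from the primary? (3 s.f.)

I_p ≈ 0.838 A

V_s = 240 × 181/1524 = 28.504 V.
I_s = V_s/R = 28.504/4.17 = 6.8355 A.
P_out = V_s I_s = 28.504 × 6.8355 = 194.84 W.
P_in = P_out/η = 194.84/0.969 = 201.07 W.
I_p = P_in/V_p = 201.07/240 = 0.838 A.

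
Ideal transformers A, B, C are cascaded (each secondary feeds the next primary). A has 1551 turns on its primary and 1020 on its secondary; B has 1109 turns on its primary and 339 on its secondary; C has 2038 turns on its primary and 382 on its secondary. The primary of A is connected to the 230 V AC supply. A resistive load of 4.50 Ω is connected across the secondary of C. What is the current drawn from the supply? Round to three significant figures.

Secondary of A: V = 230.00 × 1020/1551 = 151.26 V.
Secondary of B: V = 151.26 × 339/1109 = 46.236 V.
Secondary of C: V = 46.236 × 382/2038 = 8.6665 V.
I_load = 8.6665/4.50 = 1.9259 A, so P_out = 8.6665 × 1.9259 = 16.691 W.
All ideal ⇒ P_in = P_out, so I_supply = 16.691/230 = 0.0726 A.

I_supply ≈ 0.0726 A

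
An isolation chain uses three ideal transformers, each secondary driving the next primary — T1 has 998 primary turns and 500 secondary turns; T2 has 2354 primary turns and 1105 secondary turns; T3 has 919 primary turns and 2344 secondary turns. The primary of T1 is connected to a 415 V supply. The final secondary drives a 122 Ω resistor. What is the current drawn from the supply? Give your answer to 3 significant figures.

I_supply ≈ 1.22 A

Secondary of T1: V = 415.00 × 500/998 = 207.92 V.
Secondary of T2: V = 207.92 × 1105/2354 = 97.599 V.
Secondary of T3: V = 97.599 × 2344/919 = 248.93 V.
I_load = 248.93/122 = 2.0404 A, so P_out = 248.93 × 2.0404 = 507.94 W.
All ideal ⇒ P_in = P_out, so I_supply = 507.94/415 = 1.22 A.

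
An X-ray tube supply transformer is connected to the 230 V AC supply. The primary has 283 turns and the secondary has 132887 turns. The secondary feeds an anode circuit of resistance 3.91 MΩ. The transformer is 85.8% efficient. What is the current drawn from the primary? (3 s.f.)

I_p ≈ 15.1 A

V_s = 230 × 132887/283 = 108000 V.
I_s = V_s/R = 108000/(3.91×10^6) = 0.027621 A.
P_out = V_s I_s = 108000 × 0.027621 = 2983.1 W.
P_in = P_out/η = 2983.1/0.858 = 3476.8 W.
I_p = P_in/V_p = 3476.8/230 = 15.1 A.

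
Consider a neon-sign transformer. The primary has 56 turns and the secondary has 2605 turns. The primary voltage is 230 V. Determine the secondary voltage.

V_s/V_p = N_s/N_p, so V_s = 230 × 2605/56 = 10700 V.

V_s ≈ 10700 V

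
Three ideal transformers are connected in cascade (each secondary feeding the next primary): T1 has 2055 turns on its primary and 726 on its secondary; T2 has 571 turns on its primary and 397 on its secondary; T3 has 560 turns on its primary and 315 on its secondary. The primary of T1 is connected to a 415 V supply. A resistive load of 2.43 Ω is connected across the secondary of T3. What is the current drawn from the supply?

After T1: V = 415.00 × 726/2055 = 146.61 V.
After T2: V = 146.61 × 397/571 = 101.94 V.
After T3: V = 101.94 × 315/560 = 57.339 V.
I_load = 57.339/2.43 = 23.596 A, so P_out = 57.339 × 23.596 = 1353.0 W.
All ideal ⇒ P_in = P_out, so I_supply = 1353.0/415 = 3.26 A.

I_supply ≈ 3.26 A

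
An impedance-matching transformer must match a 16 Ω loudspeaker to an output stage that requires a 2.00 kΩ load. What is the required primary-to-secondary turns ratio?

N_p/N_s ≈ 11.2

Z_p/Z_s = (N_p/N_s)², so N_p/N_s = √(2000/16) = √125 = 11.2.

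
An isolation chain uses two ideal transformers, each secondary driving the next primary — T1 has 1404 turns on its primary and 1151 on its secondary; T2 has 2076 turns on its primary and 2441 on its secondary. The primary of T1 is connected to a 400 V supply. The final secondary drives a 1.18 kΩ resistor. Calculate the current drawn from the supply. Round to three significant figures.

After T1: V = 400.00 × 1151/1404 = 327.92 V.
After T2: V = 327.92 × 2441/2076 = 385.57 V.
I_load = 385.57/1180 = 0.32676 A, so P_out = 385.57 × 0.32676 = 125.99 W.
All ideal ⇒ P_in = P_out, so I_supply = 125.99/400 = 0.315 A.

I_supply ≈ 0.315 A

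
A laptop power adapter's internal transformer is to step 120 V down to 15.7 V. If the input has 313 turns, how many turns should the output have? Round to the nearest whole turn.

N_out = 41 turns

N_out/N_in = V_out/V_in, so N_out = 313 × 15.7/120 = 41.0 ≈ 41 turns.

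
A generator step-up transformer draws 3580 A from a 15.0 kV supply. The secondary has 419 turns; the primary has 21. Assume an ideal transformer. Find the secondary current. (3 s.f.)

I_s ≈ 179 A

I_s/I_p = N_p/N_s, so I_s = 3580 × 21/419 = 179 A.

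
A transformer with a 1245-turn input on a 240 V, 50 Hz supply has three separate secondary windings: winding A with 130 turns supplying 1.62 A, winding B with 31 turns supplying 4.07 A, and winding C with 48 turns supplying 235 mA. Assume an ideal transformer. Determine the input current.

I_in ≈ 0.280 A

V_A = 240 × 130/1245 = 25.060 V; V_B = 240 × 31/1245 = 5.9759 V; V_C = 240 × 48/1245 = 9.2530 V.
P_out = V_A I_A + V_B I_B + V_C I_C = 25.060×1.62 + 5.9759×4.07 + 9.2530×0.235 = 40.598 + 24.322 + 2.1745 = 67.094 W.
Ideal ⇒ P_in = P_out, so I_in = P_out/V_in = 67.094/240 = 0.280 A.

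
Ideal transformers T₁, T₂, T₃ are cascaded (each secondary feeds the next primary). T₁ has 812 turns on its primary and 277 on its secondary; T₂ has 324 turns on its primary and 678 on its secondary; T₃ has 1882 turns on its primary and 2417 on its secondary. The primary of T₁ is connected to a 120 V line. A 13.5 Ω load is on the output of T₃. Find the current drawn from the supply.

I_supply ≈ 7.47 A

Secondary of T₁: V = 120.00 × 277/812 = 40.936 V.
Secondary of T₂: V = 40.936 × 678/324 = 85.662 V.
Secondary of T₃: V = 85.662 × 2417/1882 = 110.01 V.
I_load = 110.01/13.5 = 8.1492 A, so P_out = 110.01 × 8.1492 = 896.52 W.
All ideal ⇒ P_in = P_out, so I_supply = 896.52/120 = 7.47 A.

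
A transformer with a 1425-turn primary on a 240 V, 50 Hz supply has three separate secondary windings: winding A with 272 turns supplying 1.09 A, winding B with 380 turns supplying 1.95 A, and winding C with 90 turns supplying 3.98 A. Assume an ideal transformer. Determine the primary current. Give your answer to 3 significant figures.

I_p ≈ 0.979 A

V_A = 240 × 272/1425 = 45.811 V; V_B = 240 × 380/1425 = 64.000 V; V_C = 240 × 90/1425 = 15.158 V.
P_out = V_A I_A + V_B I_B + V_C I_C = 45.811×1.09 + 64.000×1.95 + 15.158×3.98 = 49.933 + 124.80 + 60.328 = 235.06 W.
Ideal ⇒ P_in = P_out, so I_p = P_out/V_p = 235.06/240 = 0.979 A.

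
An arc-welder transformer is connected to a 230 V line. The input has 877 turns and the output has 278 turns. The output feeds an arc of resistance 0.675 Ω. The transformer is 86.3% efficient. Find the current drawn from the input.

V_out = 230 × 278/877 = 72.908 V.
I_out = V_out/R = 72.908/0.675 = 108.01 A.
P_out = V_out I_out = 72.908 × 108.01 = 7874.9 W.
P_in = P_out/η = 7874.9/0.863 = 9125.0 W.
I_in = P_in/V_in = 9125.0/230 = 39.7 A.

I_in ≈ 39.7 A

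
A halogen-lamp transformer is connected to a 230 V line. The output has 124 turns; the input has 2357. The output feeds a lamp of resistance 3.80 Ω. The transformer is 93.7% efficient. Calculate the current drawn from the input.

V_out = 230 × 124/2357 = 12.100 V.
I_out = V_out/R = 12.100/3.80 = 3.1842 A.
P_out = V_out I_out = 12.100 × 3.1842 = 38.530 W.
P_in = P_out/η = 38.530/0.937 = 41.120 W.
I_in = P_in/V_in = 41.120/230 = 0.179 A.

I_in ≈ 0.179 A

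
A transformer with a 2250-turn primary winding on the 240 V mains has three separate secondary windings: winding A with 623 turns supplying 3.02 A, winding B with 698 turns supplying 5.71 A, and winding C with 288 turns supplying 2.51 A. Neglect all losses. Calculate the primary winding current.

I_p ≈ 2.93 A

V_A = 240 × 623/2250 = 66.453 V; V_B = 240 × 698/2250 = 74.453 V; V_C = 240 × 288/2250 = 30.720 V.
P_out = V_A I_A + V_B I_B + V_C I_C = 66.453×3.02 + 74.453×5.71 + 30.720×2.51 = 200.69 + 425.13 + 77.107 = 702.92 W.
Ideal ⇒ P_in = P_out, so I_p = P_out/V_p = 702.92/240 = 2.93 A.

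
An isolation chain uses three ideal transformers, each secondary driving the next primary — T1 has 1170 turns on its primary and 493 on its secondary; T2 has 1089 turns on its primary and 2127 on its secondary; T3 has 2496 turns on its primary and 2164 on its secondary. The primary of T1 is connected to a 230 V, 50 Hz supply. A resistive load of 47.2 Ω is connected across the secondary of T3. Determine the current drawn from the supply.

Secondary of T1: V = 230.00 × 493/1170 = 96.915 V.
Secondary of T2: V = 96.915 × 2127/1089 = 189.29 V.
Secondary of T3: V = 189.29 × 2164/2496 = 164.11 V.
I_load = 164.11/47.2 = 3.4770 A, so P_out = 164.11 × 3.4770 = 570.61 W.
All ideal ⇒ P_in = P_out, so I_supply = 570.61/230 = 2.48 A.

I_supply ≈ 2.48 A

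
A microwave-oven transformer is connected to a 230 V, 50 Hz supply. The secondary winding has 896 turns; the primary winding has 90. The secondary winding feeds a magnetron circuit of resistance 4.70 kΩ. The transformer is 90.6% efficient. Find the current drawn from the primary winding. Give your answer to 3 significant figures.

I_p ≈ 5.35 A

V_s = 230 × 896/90 = 2289.8 V.
I_s = V_s/R = 2289.8/4700 = 0.48719 A.
P_out = V_s I_s = 2289.8 × 0.48719 = 1115.5 W.
P_in = P_out/η = 1115.5/0.906 = 1231.3 W.
I_p = P_in/V_p = 1231.3/230 = 5.35 A.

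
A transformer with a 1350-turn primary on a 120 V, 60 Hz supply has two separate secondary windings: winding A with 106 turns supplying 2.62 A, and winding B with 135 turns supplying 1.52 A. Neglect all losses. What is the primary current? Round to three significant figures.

V_A = 120 × 106/1350 = 9.4222 V; V_B = 120 × 135/1350 = 12.000 V.
P_out = V_A I_A + V_B I_B = 9.4222×2.62 + 12.000×1.52 = 24.686 + 18.240 = 42.926 W.
Ideal ⇒ P_in = P_out, so I_p = P_out/V_p = 42.926/120 = 0.358 A.

I_p ≈ 0.358 A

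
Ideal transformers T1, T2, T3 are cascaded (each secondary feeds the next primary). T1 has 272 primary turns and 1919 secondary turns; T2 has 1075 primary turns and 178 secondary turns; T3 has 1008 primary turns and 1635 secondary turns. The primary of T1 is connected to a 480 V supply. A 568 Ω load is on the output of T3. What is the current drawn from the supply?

Secondary of T1: V = 480.00 × 1919/272 = 3386.5 V.
Secondary of T2: V = 3386.5 × 178/1075 = 560.74 V.
Secondary of T3: V = 560.74 × 1635/1008 = 909.53 V.
I_load = 909.53/568 = 1.6013 A, so P_out = 909.53 × 1.6013 = 1456.4 W.
All ideal ⇒ P_in = P_out, so I_supply = 1456.4/480 = 3.03 A.

I_supply ≈ 3.03 A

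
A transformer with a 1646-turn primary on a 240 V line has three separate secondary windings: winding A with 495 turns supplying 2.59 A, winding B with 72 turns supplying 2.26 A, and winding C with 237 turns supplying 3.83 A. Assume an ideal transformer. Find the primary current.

V_A = 240 × 495/1646 = 72.175 V; V_B = 240 × 72/1646 = 10.498 V; V_C = 240 × 237/1646 = 34.557 V.
P_out = V_A I_A + V_B I_B + V_C I_C = 72.175×2.59 + 10.498×2.26 + 34.557×3.83 = 186.93 + 23.726 + 132.35 = 343.01 W.
Ideal ⇒ P_in = P_out, so I_p = P_out/V_p = 343.01/240 = 1.43 A.

I_p ≈ 1.43 A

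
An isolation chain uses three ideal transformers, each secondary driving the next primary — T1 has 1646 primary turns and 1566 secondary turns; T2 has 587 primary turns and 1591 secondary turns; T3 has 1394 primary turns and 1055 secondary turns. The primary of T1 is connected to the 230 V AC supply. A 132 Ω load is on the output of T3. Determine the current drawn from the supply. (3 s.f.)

I_supply ≈ 6.64 A

After T1: V = 230.00 × 1566/1646 = 218.82 V.
After T2: V = 218.82 × 1591/587 = 593.09 V.
After T3: V = 593.09 × 1055/1394 = 448.86 V.
I_load = 448.86/132 = 3.4005 A, so P_out = 448.86 × 3.4005 = 1526.3 W.
All ideal ⇒ P_in = P_out, so I_supply = 1526.3/230 = 6.64 A.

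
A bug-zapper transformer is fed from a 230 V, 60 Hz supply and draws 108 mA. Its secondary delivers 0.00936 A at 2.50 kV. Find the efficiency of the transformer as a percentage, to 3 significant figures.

P_in = 230 × 0.108 = 24.8400 W.
P_out = 2500 × 0.00936 = 23.4000 W.
η = P_out/P_in = 23.4000/24.8400 = 0.942.

η ≈ 94.2%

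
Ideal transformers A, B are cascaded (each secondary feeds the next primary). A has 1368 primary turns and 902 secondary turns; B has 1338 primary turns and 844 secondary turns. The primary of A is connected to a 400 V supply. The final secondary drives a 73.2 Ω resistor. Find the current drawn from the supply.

I_supply ≈ 0.945 A

Secondary of A: V = 400.00 × 902/1368 = 263.74 V.
Secondary of B: V = 263.74 × 844/1338 = 166.37 V.
I_load = 166.37/73.2 = 2.2728 A, so P_out = 166.37 × 2.2728 = 378.11 W.
All ideal ⇒ P_in = P_out, so I_supply = 378.11/400 = 0.945 A.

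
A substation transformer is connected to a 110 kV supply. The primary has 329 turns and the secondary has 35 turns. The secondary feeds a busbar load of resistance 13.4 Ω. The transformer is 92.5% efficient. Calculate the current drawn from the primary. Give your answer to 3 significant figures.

V_s = 110000 × 35/329 = 11702 V.
I_s = V_s/R = 11702/13.4 = 873.29 A.
P_out = V_s I_s = 11702 × 873.29 = 1.0219×10^7 W.
P_in = P_out/η = 1.0219×10^7/0.925 = 1.1048×10^7 W.
I_p = P_in/V_p = 1.1048×10^7/110000 = 100 A.

I_p ≈ 100 A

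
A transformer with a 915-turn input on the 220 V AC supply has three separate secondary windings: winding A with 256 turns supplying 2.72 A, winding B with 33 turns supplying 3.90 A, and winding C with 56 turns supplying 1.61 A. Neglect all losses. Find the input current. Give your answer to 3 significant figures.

I_in ≈ 1.00 A

V_A = 220 × 256/915 = 61.552 V; V_B = 220 × 33/915 = 7.9344 V; V_C = 220 × 56/915 = 13.464 V.
P_out = V_A I_A + V_B I_B + V_C I_C = 61.552×2.72 + 7.9344×3.90 + 13.464×1.61 = 167.42 + 30.944 + 21.678 = 220.04 W.
Ideal ⇒ P_in = P_out, so I_in = P_out/V_in = 220.04/220 = 1.00 A.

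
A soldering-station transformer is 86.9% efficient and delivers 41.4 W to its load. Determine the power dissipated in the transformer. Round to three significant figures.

P_in = P_out/η = 41.4/0.869 = 47.6410 W.
P_loss = P_in − P_out = 47.6410 − 41.4 = 6.24 W.

P_loss ≈ 6.24 W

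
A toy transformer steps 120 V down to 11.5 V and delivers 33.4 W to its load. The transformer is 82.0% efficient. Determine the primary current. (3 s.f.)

I_p ≈ 0.339 A

P_in = P_out/η = 33.4/0.820 = 40.732 W.
I_p = P_in/V_p = 40.732/120 = 0.339 A.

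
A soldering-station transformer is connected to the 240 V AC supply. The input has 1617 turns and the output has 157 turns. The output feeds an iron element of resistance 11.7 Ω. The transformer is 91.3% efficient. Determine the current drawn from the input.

I_in ≈ 0.212 A

V_out = 240 × 157/1617 = 23.302 V.
I_out = V_out/R = 23.302/11.7 = 1.9917 A.
P_out = V_out I_out = 23.302 × 1.9917 = 46.410 W.
P_in = P_out/η = 46.410/0.913 = 50.833 W.
I_in = P_in/V_in = 50.833/240 = 0.212 A.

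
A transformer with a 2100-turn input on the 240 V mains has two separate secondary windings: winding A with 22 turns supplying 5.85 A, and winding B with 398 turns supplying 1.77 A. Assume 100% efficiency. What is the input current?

V_A = 240 × 22/2100 = 2.5143 V; V_B = 240 × 398/2100 = 45.486 V.
P_out = V_A I_A + V_B I_B = 2.5143×5.85 + 45.486×1.77 = 14.709 + 80.510 = 95.218 W.
Ideal ⇒ P_in = P_out, so I_in = P_out/V_in = 95.218/240 = 0.397 A.

I_in ≈ 0.397 A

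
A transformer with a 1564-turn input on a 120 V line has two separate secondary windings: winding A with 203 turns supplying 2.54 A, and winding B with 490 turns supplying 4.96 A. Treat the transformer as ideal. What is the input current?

V_A = 120 × 203/1564 = 15.575 V; V_B = 120 × 490/1564 = 37.596 V.
P_out = V_A I_A + V_B I_B = 15.575×2.54 + 37.596×4.96 = 39.562 + 186.48 = 226.04 W.
Ideal ⇒ P_in = P_out, so I_in = P_out/V_in = 226.04/120 = 1.88 A.

I_in ≈ 1.88 A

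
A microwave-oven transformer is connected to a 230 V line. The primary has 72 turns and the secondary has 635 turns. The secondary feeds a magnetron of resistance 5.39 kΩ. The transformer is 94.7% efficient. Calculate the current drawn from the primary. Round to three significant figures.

V_s = 230 × 635/72 = 2028.5 V.
I_s = V_s/R = 2028.5/5390 = 0.37634 A.
P_out = V_s I_s = 2028.5 × 0.37634 = 763.40 W.
P_in = P_out/η = 763.40/0.947 = 806.12 W.
I_p = P_in/V_p = 806.12/230 = 3.50 A.

I_p ≈ 3.50 A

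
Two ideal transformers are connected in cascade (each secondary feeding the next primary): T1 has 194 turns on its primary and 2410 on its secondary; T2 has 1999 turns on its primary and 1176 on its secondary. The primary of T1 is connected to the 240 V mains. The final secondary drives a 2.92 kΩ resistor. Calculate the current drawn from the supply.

I_supply ≈ 4.39 A

After T1: V = 240.00 × 2410/194 = 2981.4 V.
After T2: V = 2981.4 × 1176/1999 = 1754.0 V.
I_load = 1754.0/2920 = 0.60067 A, so P_out = 1754.0 × 0.60067 = 1053.6 W.
All ideal ⇒ P_in = P_out, so I_supply = 1053.6/240 = 4.39 A.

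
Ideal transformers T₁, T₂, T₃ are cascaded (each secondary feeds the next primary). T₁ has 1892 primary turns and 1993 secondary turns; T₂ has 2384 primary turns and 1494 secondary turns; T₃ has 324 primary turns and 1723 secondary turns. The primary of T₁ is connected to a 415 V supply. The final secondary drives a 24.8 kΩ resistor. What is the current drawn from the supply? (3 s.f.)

Secondary of T₁: V = 415.00 × 1993/1892 = 437.15 V.
Secondary of T₂: V = 437.15 × 1494/2384 = 273.95 V.
Secondary of T₃: V = 273.95 × 1723/324 = 1456.9 V.
I_load = 1456.9/24800 = 0.058744 A, so P_out = 1456.9 × 0.058744 = 85.583 W.
All ideal ⇒ P_in = P_out, so I_supply = 85.583/415 = 0.206 A.

I_supply ≈ 0.206 A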